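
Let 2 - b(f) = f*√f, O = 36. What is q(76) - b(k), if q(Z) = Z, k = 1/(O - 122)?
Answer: 74 - I*√86/7396 ≈ 74.0 - 0.0012539*I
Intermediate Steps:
k = -1/86 (k = 1/(36 - 122) = 1/(-86) = -1/86 ≈ -0.011628)
b(f) = 2 - f^(3/2) (b(f) = 2 - f*√f = 2 - f^(3/2))
q(76) - b(k) = 76 - (2 - (-1/86)^(3/2)) = 76 - (2 - (-1)*I*√86/7396) = 76 - (2 + I*√86/7396) = 76 + (-2 - I*√86/7396) = 74 - I*√86/7396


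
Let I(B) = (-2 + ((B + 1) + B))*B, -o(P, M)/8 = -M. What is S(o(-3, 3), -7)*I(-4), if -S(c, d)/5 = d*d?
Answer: -8820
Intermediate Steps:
o(P, M) = 8*M (o(P, M) = -(-8)*M = 8*M)
I(B) = B*(-1 + 2*B) (I(B) = (-2 + ((1 + B) + B))*B = (-2 + (1 + 2*B))*B = (-1 + 2*B)*B = B*(-1 + 2*B))
S(c, d) = -5*d² (S(c, d) = -5*d*d = -5*d²)
S(o(-3, 3), -7)*I(-4) = (-5*(-7)²)*(-4*(-1 + 2*(-4))) = (-5*49)*(-4*(-1 - 8)) = -(-980)*(-9) = -245*36 = -8820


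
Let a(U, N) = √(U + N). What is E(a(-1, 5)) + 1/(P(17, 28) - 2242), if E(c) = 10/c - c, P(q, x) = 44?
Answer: 6593/2198 ≈ 2.9995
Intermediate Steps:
a(U, N) = √(N + U)
E(c) = -c + 10/c
E(a(-1, 5)) + 1/(P(17, 28) - 2242) = (-√(5 - 1) + 10/(√(5 - 1))) + 1/(44 - 2242) = (-√4 + 10/(√4)) + 1/(-2198) = (-1*2 + 10/2) - 1/2198 = (-2 + 10*(½)) - 1/2198 = (-2 + 5) - 1/2198 = 3 - 1/2198 = 6593/2198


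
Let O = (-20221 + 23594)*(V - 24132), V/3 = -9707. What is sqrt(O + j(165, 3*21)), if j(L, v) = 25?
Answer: 2*I*sqrt(44905586) ≈ 13402.0*I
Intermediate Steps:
V = -29121 (V = 3*(-9707) = -29121)
O = -179622369 (O = (-20221 + 23594)*(-29121 - 24132) = 3373*(-53253) = -179622369)
sqrt(O + j(165, 3*21)) = sqrt(-179622369 + 25) = sqrt(-179622344) = 2*I*sqrt(44905586)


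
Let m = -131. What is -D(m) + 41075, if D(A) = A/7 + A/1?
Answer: 288573/7 ≈ 41225.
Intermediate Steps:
D(A) = 8*A/7 (D(A) = A*(⅐) + A*1 = A/7 + A = 8*A/7)
-D(m) + 41075 = -8*(-131)/7 + 41075 = -1*(-1048/7) + 41075 = 1048/7 + 41075 = 288573/7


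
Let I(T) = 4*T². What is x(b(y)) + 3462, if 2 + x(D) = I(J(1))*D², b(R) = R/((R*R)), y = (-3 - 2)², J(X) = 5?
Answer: 86504/25 ≈ 3460.2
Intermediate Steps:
y = 25 (y = (-5)² = 25)
b(R) = 1/R (b(R) = R/(R²) = R/R² = 1/R)
x(D) = -2 + 100*D² (x(D) = -2 + (4*5²)*D² = -2 + (4*25)*D² = -2 + 100*D²)
x(b(y)) + 3462 = (-2 + 100*(1/25)²) + 3462 = (-2 + 100*(1/625)) + 3462 = (-2 + 4/25) + 3462 = -46/25 + 3462 = 86504/25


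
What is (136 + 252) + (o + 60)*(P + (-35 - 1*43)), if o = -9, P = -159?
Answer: -11699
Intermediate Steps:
(136 + 252) + (o + 60)*(P + (-35 - 1*43)) = (136 + 252) + (-9 + 60)*(-159 + (-35 - 1*43)) = 388 + 51*(-159 + (-35 - 43)) = 388 + 51*(-159 - 78) = 388 + 51*(-237) = 388 - 12087 = -11699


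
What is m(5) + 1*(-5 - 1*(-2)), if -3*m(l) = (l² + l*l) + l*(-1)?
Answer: -18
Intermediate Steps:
m(l) = -2*l²/3 + l/3 (m(l) = -((l² + l*l) + l*(-1))/3 = -((l² + l²) - l)/3 = -(2*l² - l)/3 = -(-l + 2*l²)/3 = -2*l²/3 + l/3)
m(5) + 1*(-5 - 1*(-2)) = (⅓)*5*(1 - 2*5) + 1*(-5 - 1*(-2)) = (⅓)*5*(1 - 10) + 1*(-5 + 2) = (⅓)*5*(-9) + 1*(-3) = -15 - 3 = -18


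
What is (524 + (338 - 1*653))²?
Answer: 43681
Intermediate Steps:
(524 + (338 - 1*653))² = (524 + (338 - 653))² = (524 - 315)² = 209² = 43681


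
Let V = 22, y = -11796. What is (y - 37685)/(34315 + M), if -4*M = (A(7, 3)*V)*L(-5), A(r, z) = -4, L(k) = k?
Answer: -49481/34205 ≈ -1.4466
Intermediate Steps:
M = -110 (M = -(-4*22)*(-5)/4 = -(-22)*(-5) = -¼*440 = -110)
(y - 37685)/(34315 + M) = (-11796 - 37685)/(34315 - 110) = -49481/34205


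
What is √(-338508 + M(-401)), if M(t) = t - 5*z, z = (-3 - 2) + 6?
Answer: I*√338914 ≈ 582.16*I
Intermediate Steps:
z = 1 (z = -5 + 6 = 1)
M(t) = -5 + t (M(t) = t - 5*1 = t - 5 = -5 + t)
√(-338508 + M(-401)) = √(-338508 + (-5 - 401)) = √(-338508 - 406) = √(-338914) = I*√338914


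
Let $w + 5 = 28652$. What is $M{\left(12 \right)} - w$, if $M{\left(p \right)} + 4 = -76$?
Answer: $-28727$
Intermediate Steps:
$M{\left(p \right)} = -80$ ($M{\left(p \right)} = -4 - 76 = -80$)
$w = 28647$ ($w = -5 + 28652 = 28647$)
$M{\left(12 \right)} - w = -80 - 28647 = -28727$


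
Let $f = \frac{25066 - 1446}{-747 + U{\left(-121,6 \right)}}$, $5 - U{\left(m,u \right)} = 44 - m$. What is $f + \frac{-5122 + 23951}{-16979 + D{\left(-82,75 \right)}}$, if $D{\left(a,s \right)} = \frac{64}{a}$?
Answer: $- \frac{17143753043}{631427097} \approx -27.151$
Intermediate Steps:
$U{\left(m,u \right)} = -39 + m$ ($U{\left(m,u \right)} = 5 - \left(44 - m\right) = 5 + \left(-44 + m\right) = -39 + m$)
$f = - \frac{23620}{907}$ ($f = \frac{25066 - 1446}{-747 - 160} = \frac{23620}{-747 - 160} = \frac{23620}{-907} = 23620 \left(- \frac{1}{907}\right) = - \frac{23620}{907} \approx -26.042$)
$f + \frac{-5122 + 23951}{-16979 + D{\left(-82,75 \right)}} = - \frac{23620}{907} + \frac{-5122 + 23951}{-16979 + \frac{64}{-82}} = - \frac{23620}{907} + \frac{18829}{-16979 + 64 \left(- \frac{1}{82}\right)} = - \frac{23620}{907} + \frac{18829}{-16979 - \frac{32}{41}} = - \frac{23620}{907} + \frac{18829}{- \frac{696171}{41}} = - \frac{23620}{907} + 18829 \left(- \frac{41}{696171}\right) = - \frac{23620}{907} - \frac{771989}{696171} = - \frac{17143753043}{631427097}$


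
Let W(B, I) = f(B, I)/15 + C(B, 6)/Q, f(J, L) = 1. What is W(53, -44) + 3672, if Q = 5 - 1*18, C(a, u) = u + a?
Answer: 715168/195 ≈ 3667.5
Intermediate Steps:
C(a, u) = a + u
Q = -13 (Q = 5 - 18 = -13)
W(B, I) = -77/195 - B/13 (W(B, I) = 1/15 + (B + 6)/(-13) = 1*(1/15) + (6 + B)*(-1/13) = 1/15 + (-6/13 - B/13) = -77/195 - B/13)
W(53, -44) + 3672 = (-77/195 - 1/13*53) + 3672 = (-77/195 - 53/13) + 3672 = -872/195 + 3672 = 715168/195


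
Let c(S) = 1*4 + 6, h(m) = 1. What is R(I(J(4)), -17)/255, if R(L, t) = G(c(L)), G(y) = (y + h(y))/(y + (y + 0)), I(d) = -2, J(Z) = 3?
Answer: 11/5100 ≈ 0.0021569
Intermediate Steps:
c(S) = 10 (c(S) = 4 + 6 = 10)
G(y) = (1 + y)/(2*y) (G(y) = (y + 1)/(y + (y + 0)) = (1 + y)/(y + y) = (1 + y)/((2*y)) = (1 + y)*(1/(2*y)) = (1 + y)/(2*y))
R(L, t) = 11/20 (R(L, t) = (1/2)*(1 + 10)/10 = (1/2)*(1/10)*11 = 11/20)
R(I(J(4)), -17)/255 = (11/20)/255 = (11/20)*(1/255) = 11/5100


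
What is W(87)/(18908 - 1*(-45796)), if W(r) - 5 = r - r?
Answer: 5/64704 ≈ 7.7275e-5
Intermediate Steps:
W(r) = 5 (W(r) = 5 + (r - r) = 5 + 0 = 5)
W(87)/(18908 - 1*(-45796)) = 5/(18908 - 1*(-45796)) = 5/(18908 + 45796) = 5/64704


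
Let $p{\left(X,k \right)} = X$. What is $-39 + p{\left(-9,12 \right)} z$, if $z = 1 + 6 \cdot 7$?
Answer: $-426$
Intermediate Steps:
$z = 43$ ($z = 1 + 42 = 43$)
$-39 + p{\left(-9,12 \right)} z = -39 - 387 = -426$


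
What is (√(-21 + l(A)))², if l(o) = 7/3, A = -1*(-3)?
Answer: -56/3 ≈ -18.667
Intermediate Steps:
A = 3
l(o) = 7/3 (l(o) = 7*(⅓) = 7/3)
(√(-21 + l(A)))² = (√(-21 + 7/3))² = (√(-56/3))² = (2*I*√42/3)² = -56/3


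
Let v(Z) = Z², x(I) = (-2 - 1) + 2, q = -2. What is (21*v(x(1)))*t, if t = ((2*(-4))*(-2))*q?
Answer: -672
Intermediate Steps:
t = -32 (t = ((2*(-4))*(-2))*(-2) = -8*(-2)*(-2) = 16*(-2) = -32)
x(I) = -1 (x(I) = -3 + 2 = -1)
(21*v(x(1)))*t = (21*(-1)²)*(-32) = (21*1)*(-32) = 21*(-32) = -672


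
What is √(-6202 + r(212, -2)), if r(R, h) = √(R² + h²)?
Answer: √(-6202 + 2*√11237) ≈ 77.395*I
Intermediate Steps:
√(-6202 + r(212, -2)) = √(-6202 + √(212² + (-2)²)) = √(-6202 + √(44944 + 4)) = √(-6202 + √44948) = √(-6202 + 2*√11237)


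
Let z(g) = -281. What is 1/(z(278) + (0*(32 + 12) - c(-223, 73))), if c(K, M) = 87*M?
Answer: -1/6632 ≈ -0.00015078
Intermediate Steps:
1/(z(278) + (0*(32 + 12) - c(-223, 73))) = 1/(-281 + (0*(32 + 12) - 87*73)) = 1/(-281 + (0*44 - 1*6351)) = 1/(-281 + (0 - 6351)) = 1/(-281 - 6351) = 1/(-6632) = -1/6632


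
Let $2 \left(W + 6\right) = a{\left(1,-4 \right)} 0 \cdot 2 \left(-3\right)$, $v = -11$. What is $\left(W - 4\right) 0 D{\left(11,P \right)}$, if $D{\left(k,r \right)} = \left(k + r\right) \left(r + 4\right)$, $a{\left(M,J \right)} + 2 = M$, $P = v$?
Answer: $0$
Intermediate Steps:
$P = -11$
$a{\left(M,J \right)} = -2 + M$
$W = -6$ ($W = -6 + \frac{\left(-2 + 1\right) 0 \cdot 2 \left(-3\right)}{2} = -6 + \frac{\left(-1\right) 0 \left(-3\right)}{2} = -6 + \frac{0 \left(-3\right)}{2} = -6 + \frac{1}{2} \cdot 0 = -6 + 0 = -6$)
$D{\left(k,r \right)} = \left(4 + r\right) \left(k + r\right)$ ($D{\left(k,r \right)} = \left(k + r\right) \left(4 + r\right) = \left(4 + r\right) \left(k + r\right)$)
$\left(W - 4\right) 0 D{\left(11,P \right)} = \left(-6 - 4\right) 0 \left(\left(-11\right)^{2} + 4 \cdot 11 + 4 \left(-11\right) + 11 \left(-11\right)\right) = \left(-10\right) 0 \left(121 + 44 - 44 - 121\right) = 0 \cdot 0 = 0$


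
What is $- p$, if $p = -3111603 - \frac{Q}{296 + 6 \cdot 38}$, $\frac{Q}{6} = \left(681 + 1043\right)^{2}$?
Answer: $\frac{412078257}{131} \approx 3.1456 \cdot 10^{6}$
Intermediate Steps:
$Q = 17833056$ ($Q = 6 \left(681 + 1043\right)^{2} = 6 \cdot 1724^{2} = 6 \cdot 2972176 = 17833056$)
$p = - \frac{412078257}{131}$ ($p = -3111603 - \frac{17833056}{296 + 6 \cdot 38} = -3111603 - \frac{17833056}{296 + 228} = -3111603 - \frac{17833056}{524} = -3111603 - 17833056 \cdot \frac{1}{524} = -3111603 - \frac{4458264}{131} = - \frac{412078257}{131} \approx -3.1456 \cdot 10^{6}$)
$- p = \left(-1\right) \left(- \frac{412078257}{131}\right) = \frac{412078257}{131}$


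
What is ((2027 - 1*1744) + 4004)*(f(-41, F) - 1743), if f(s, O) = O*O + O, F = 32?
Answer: -2945169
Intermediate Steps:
f(s, O) = O + O² (f(s, O) = O² + O = O + O²)
((2027 - 1*1744) + 4004)*(f(-41, F) - 1743) = ((2027 - 1*1744) + 4004)*(32*(1 + 32) - 1743) = ((2027 - 1744) + 4004)*(32*33 - 1743) = (283 + 4004)*(1056 - 1743) = 4287*(-687) = -2945169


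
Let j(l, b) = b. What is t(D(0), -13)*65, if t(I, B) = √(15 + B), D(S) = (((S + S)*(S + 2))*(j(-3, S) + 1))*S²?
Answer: 65*√2 ≈ 91.924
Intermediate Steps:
D(S) = 2*S³*(1 + S)*(2 + S) (D(S) = (((S + S)*(S + 2))*(S + 1))*S² = (((2*S)*(2 + S))*(1 + S))*S² = ((2*S*(2 + S))*(1 + S))*S² = (2*S*(1 + S)*(2 + S))*S² = 2*S³*(1 + S)*(2 + S))
t(D(0), -13)*65 = √(15 - 13)*65 = √2*65 = 65*√2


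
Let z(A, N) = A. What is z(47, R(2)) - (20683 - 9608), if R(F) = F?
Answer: -11028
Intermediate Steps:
z(47, R(2)) - (20683 - 9608) = 47 - (20683 - 9608) = 47 - 1*11075 = 47 - 11075 = -11028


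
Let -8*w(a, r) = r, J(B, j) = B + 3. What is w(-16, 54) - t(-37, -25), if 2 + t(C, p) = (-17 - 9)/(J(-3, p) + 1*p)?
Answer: -579/100 ≈ -5.7900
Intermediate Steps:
J(B, j) = 3 + B
w(a, r) = -r/8
t(C, p) = -2 - 26/p (t(C, p) = -2 + (-17 - 9)/((3 - 3) + 1*p) = -2 - 26/(0 + p) = -2 - 26/p)
w(-16, 54) - t(-37, -25) = -⅛*54 - (-2 - 26/(-25)) = -27/4 - (-2 - 26*(-1/25)) = -27/4 - (-2 + 26/25) = -27/4 - 1*(-24/25) = -27/4 + 24/25 = -579/100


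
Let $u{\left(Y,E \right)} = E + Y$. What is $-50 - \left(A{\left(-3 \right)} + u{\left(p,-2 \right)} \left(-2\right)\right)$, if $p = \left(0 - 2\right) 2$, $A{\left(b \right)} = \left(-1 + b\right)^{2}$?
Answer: $-78$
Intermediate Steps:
$p = -4$ ($p = \left(-2\right) 2 = -4$)
$-50 - \left(A{\left(-3 \right)} + u{\left(p,-2 \right)} \left(-2\right)\right) = -50 - \left(\left(-1 - 3\right)^{2} + \left(-2 - 4\right) \left(-2\right)\right) = -50 - \left(\left(-4\right)^{2} - -12\right) = -50 - \left(16 + 12\right) = -50 - 28 = -78$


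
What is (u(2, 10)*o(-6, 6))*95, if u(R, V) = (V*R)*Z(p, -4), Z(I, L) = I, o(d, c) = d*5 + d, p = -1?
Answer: 68400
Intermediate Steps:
o(d, c) = 6*d (o(d, c) = 5*d + d = 6*d)
u(R, V) = -R*V (u(R, V) = (V*R)*(-1) = (R*V)*(-1) = -R*V)
(u(2, 10)*o(-6, 6))*95 = ((-1*2*10)*(6*(-6)))*95 = -20*(-36)*95 = 720*95 = 68400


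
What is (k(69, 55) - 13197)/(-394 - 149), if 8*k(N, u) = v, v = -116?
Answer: 26423/1086 ≈ 24.331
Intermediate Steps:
k(N, u) = -29/2 (k(N, u) = (⅛)*(-116) = -29/2)
(k(69, 55) - 13197)/(-394 - 149) = (-29/2 - 13197)/(-394 - 149) = -26423/2/(-543) = -26423/2*(-1/543) = 26423/1086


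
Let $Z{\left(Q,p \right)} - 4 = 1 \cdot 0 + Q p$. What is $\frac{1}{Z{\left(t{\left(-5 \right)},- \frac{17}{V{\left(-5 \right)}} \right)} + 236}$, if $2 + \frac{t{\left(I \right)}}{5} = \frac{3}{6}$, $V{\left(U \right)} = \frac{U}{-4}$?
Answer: $\frac{1}{342} \approx 0.002924$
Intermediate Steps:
$V{\left(U \right)} = - \frac{U}{4}$ ($V{\left(U \right)} = U \left(- \frac{1}{4}\right) = - \frac{U}{4}$)
$t{\left(I \right)} = - \frac{15}{2}$ ($t{\left(I \right)} = -10 + 5 \cdot \frac{3}{6} = -10 + 5 \cdot 3 \cdot \frac{1}{6} = -10 + 5 \cdot \frac{1}{2} = -10 + \frac{5}{2} = - \frac{15}{2}$)
$Z{\left(Q,p \right)} = 4 + Q p$ ($Z{\left(Q,p \right)} = 4 + \left(1 \cdot 0 + Q p\right) = 4 + \left(0 + Q p\right) = 4 + Q p$)
$\frac{1}{Z{\left(t{\left(-5 \right)},- \frac{17}{V{\left(-5 \right)}} \right)} + 236} = \frac{1}{\left(4 - \frac{15 \left(- \frac{17}{\left(- \frac{1}{4}\right) \left(-5\right)}\right)}{2}\right) + 236} = \frac{1}{\left(4 - \frac{15 \left(- \frac{17}{\frac{5}{4}}\right)}{2}\right) + 236} = \frac{1}{\left(4 - \frac{15 \left(\left(-17\right) \frac{4}{5}\right)}{2}\right) + 236} = \frac{1}{\left(4 - -102\right) + 236} = \frac{1}{\left(4 + 102\right) + 236} = \frac{1}{106 + 236} = \frac{1}{342}$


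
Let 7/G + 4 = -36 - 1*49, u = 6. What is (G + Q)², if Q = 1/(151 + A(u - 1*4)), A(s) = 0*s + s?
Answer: 964324/185422689 ≈ 0.0052007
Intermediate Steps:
G = -7/89 (G = 7/(-4 + (-36 - 1*49)) = 7/(-4 + (-36 - 49)) = 7/(-4 - 85) = 7/(-89) = 7*(-1/89) = -7/89 ≈ -0.078652)
A(s) = s (A(s) = 0 + s = s)
Q = 1/153 (Q = 1/(151 + (6 - 1*4)) = 1/(151 + (6 - 4)) = 1/(151 + 2) = 1/153 ≈ 0.0065359)
(G + Q)² = (-7/89 + 1/153)² = (-982/13617)² = 964324/185422689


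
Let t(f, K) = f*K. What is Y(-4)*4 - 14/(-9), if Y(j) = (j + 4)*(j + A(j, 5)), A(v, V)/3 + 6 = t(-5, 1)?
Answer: 14/9 ≈ 1.5556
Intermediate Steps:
t(f, K) = K*f
A(v, V) = -33 (A(v, V) = -18 + 3*(1*(-5)) = -18 + 3*(-5) = -18 - 15 = -33)
Y(j) = (-33 + j)*(4 + j) (Y(j) = (j + 4)*(j - 33) = (4 + j)*(-33 + j) = (-33 + j)*(4 + j))
Y(-4)*4 - 14/(-9) = (-132 + (-4)² - 29*(-4))*4 - 14/(-9) = (-132 + 16 + 116)*4 - 14*(-⅑) = 0*4 + 14/9 = 0 + 14/9 = 14/9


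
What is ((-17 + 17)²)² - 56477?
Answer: -56477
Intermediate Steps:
((-17 + 17)²)² - 56477 = (0²)² - 56477 = 0² - 56477 = 0 - 56477 = -56477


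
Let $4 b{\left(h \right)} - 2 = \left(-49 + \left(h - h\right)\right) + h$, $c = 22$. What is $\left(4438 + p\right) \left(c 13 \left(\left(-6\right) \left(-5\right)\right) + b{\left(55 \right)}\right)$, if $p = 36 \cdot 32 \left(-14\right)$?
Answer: $-100323580$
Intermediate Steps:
$b{\left(h \right)} = - \frac{47}{4} + \frac{h}{4}$ ($b{\left(h \right)} = \frac{1}{2} + \frac{\left(-49 + \left(h - h\right)\right) + h}{4} = \frac{1}{2} + \frac{\left(-49 + 0\right) + h}{4} = \frac{1}{2} + \frac{-49 + h}{4} = \frac{1}{2} + \left(- \frac{49}{4} + \frac{h}{4}\right) = - \frac{47}{4} + \frac{h}{4}$)
$p = -16128$ ($p = 1152 \left(-14\right) = -16128$)
$\left(4438 + p\right) \left(c 13 \left(\left(-6\right) \left(-5\right)\right) + b{\left(55 \right)}\right) = \left(4438 - 16128\right) \left(22 \cdot 13 \left(\left(-6\right) \left(-5\right)\right) + \left(- \frac{47}{4} + \frac{1}{4} \cdot 55\right)\right) = - 11690 \left(286 \cdot 30 + \left(- \frac{47}{4} + \frac{55}{4}\right)\right) = - 11690 \left(8580 + 2\right) = \left(-11690\right) 8582 = -100323580$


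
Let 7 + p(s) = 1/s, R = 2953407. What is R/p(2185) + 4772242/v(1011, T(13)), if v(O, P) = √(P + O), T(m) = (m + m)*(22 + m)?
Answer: -2151064765/5098 + 4772242*√1921/1921 ≈ -3.1306e+5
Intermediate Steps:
T(m) = 2*m*(22 + m) (T(m) = (2*m)*(22 + m) = 2*m*(22 + m))
v(O, P) = √(O + P)
p(s) = -7 + 1/s
R/p(2185) + 4772242/v(1011, T(13)) = 2953407/(-7 + 1/2185) + 4772242/(√(1011 + 2*13*(22 + 13))) = 2953407/(-7 + 1/2185) + 4772242/(√(1011 + 2*13*35)) = 2953407/(-15294/2185) + 4772242/(√(1011 + 910)) = 2953407*(-2185/15294) + 4772242/(√1921) = -2151064765/5098 + 4772242*(√1921/1921) = -2151064765/5098 + 4772242*√1921/1921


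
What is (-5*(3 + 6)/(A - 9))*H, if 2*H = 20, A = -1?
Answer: 45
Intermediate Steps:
H = 10 (H = (1/2)*20 = 10)
(-5*(3 + 6)/(A - 9))*H = -5*(3 + 6)/(-1 - 9)*10 = -45/(-10)*10 = -45*(-1)/10*10 = -5*(-9/10)*10 = (9/2)*10 = 45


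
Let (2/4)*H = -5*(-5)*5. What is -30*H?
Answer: -7500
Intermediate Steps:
H = 250 (H = 2*(-5*(-5)*5) = 2*(25*5) = 2*125 = 250)
-30*H = -30*250 = -7500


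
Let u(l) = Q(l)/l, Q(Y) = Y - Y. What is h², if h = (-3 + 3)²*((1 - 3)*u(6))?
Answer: 0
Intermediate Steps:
Q(Y) = 0
u(l) = 0 (u(l) = 0/l = 0)
h = 0 (h = (-3 + 3)²*((1 - 3)*0) = 0²*(-2*0) = 0*0 = 0)
h² = 0² = 0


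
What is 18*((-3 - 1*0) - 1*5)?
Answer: -144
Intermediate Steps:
18*((-3 - 1*0) - 1*5) = 18*((-3 + 0) - 5) = 18*(-3 - 5) = 18*(-8) = -144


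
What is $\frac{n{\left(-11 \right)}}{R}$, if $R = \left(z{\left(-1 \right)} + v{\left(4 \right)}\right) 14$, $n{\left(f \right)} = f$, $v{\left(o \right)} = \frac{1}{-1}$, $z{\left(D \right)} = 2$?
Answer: $- \frac{11}{14} \approx -0.78571$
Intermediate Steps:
$v{\left(o \right)} = -1$
$R = 14$ ($R = \left(2 - 1\right) 14 = 1 \cdot 14 = 14$)
$\frac{n{\left(-11 \right)}}{R} = - \frac{11}{14}$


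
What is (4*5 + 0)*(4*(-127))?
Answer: -10160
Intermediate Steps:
(4*5 + 0)*(4*(-127)) = (20 + 0)*(-508) = 20*(-508) = -10160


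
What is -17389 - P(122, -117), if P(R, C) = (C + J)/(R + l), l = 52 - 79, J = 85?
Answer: -1651923/95 ≈ -17389.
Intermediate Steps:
l = -27
P(R, C) = (85 + C)/(-27 + R) (P(R, C) = (C + 85)/(R - 27) = (85 + C)/(-27 + R))
-17389 - P(122, -117) = -17389 - (85 - 117)/(-27 + 122) = -17389 - (-32)/95 = -17389 - 1*(-32/95) = -17389 + 32/95 = -1651923/95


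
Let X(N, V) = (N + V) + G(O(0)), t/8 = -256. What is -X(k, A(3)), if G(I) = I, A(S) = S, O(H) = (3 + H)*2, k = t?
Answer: 2039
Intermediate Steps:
t = -2048 (t = 8*(-256) = -2048)
k = -2048
O(H) = 6 + 2*H
X(N, V) = 6 + N + V (X(N, V) = (N + V) + (6 + 2*0) = (N + V) + (6 + 0) = (N + V) + 6 = 6 + N + V)
-X(k, A(3)) = -(6 - 2048 + 3) = -1*(-2039) = 2039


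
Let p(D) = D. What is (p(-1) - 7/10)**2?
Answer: 289/100 ≈ 2.8900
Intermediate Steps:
(p(-1) - 7/10)**2 = (-1 - 7/10)**2 = (-17/10)**2 = 289/100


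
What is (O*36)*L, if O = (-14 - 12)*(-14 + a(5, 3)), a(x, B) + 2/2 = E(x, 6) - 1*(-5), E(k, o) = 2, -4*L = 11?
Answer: -20592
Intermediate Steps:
L = -11/4 (L = -¼*11 = -11/4 ≈ -2.7500)
a(x, B) = 6 (a(x, B) = -1 + (2 - 1*(-5)) = -1 + (2 + 5) = -1 + 7 = 6)
O = 208 (O = (-14 - 12)*(-14 + 6) = -26*(-8) = 208)
(O*36)*L = (208*36)*(-11/4) = 7488*(-11/4) = -20592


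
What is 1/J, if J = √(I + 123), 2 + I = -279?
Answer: -I*√158/158 ≈ -0.079556*I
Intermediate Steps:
I = -281 (I = -2 - 279 = -281)
J = I*√158 (J = √(-281 + 123) = √(-158) = I*√158 ≈ 12.57*I)
1/J = 1/(I*√158) = -I*√158/158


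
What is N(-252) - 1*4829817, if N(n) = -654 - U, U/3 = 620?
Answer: -4832331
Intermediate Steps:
U = 1860 (U = 3*620 = 1860)
N(n) = -2514 (N(n) = -654 - 1*1860 = -654 - 1860 = -2514)
N(-252) - 1*4829817 = -2514 - 1*4829817 = -2514 - 4829817 = -4832331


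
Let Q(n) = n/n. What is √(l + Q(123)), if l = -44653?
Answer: 122*I*√3 ≈ 211.31*I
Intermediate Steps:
Q(n) = 1
√(l + Q(123)) = √(-44653 + 1) = √(-44652) = 122*I*√3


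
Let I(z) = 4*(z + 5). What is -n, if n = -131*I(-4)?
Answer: 524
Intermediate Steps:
I(z) = 20 + 4*z (I(z) = 4*(5 + z) = 20 + 4*z)
n = -524 (n = -131*(20 + 4*(-4)) = -131*(20 - 16) = -131*4 = -524)
-n = -1*(-524) = 524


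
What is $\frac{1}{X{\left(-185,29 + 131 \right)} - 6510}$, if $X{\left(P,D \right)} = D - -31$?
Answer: $- \frac{1}{6319} \approx -0.00015825$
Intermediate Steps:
$X{\left(P,D \right)} = 31 + D$ ($X{\left(P,D \right)} = D + 31 = 31 + D$)
$\frac{1}{X{\left(-185,29 + 131 \right)} - 6510} = \frac{1}{\left(31 + \left(29 + 131\right)\right) - 6510} = \frac{1}{\left(31 + 160\right) - 6510} = \frac{1}{191 - 6510} = \frac{1}{-6319} = - \frac{1}{6319}$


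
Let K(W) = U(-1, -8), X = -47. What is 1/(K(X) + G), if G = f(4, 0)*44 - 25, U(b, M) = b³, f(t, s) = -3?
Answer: -1/158 ≈ -0.0063291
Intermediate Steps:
K(W) = -1 (K(W) = (-1)³ = -1)
G = -157 (G = -3*44 - 25 = -132 - 25 = -157)
1/(K(X) + G) = 1/(-1 - 157) = 1/(-158) = -1/158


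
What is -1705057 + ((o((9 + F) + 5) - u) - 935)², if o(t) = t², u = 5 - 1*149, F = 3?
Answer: -1453053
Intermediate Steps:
u = -144 (u = 5 - 149 = -144)
-1705057 + ((o((9 + F) + 5) - u) - 935)² = -1705057 + ((((9 + 3) + 5)² - 1*(-144)) - 935)² = -1705057 + (((12 + 5)² + 144) - 935)² = -1705057 + ((17² + 144) - 935)² = -1705057 + ((289 + 144) - 935)² = -1705057 + (433 - 935)² = -1705057 + (-502)² = -1705057 + 252004 = -1453053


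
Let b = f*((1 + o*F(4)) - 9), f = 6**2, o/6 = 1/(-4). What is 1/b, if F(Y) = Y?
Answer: -1/504 ≈ -0.0019841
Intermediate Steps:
o = -3/2 (o = 6/(-4) = 6*(-1/4) = -3/2 ≈ -1.5000)
f = 36
b = -504 (b = 36*((1 - 3/2*4) - 9) = 36*((1 - 6) - 9) = 36*(-5 - 9) = 36*(-14) = -504)
1/b = 1/(-504) = -1/504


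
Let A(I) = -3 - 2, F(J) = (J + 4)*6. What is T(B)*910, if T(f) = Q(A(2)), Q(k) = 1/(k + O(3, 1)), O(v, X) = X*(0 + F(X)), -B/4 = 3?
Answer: 182/5 ≈ 36.400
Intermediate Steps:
B = -12 (B = -4*3 = -12)
F(J) = 24 + 6*J (F(J) = (4 + J)*6 = 24 + 6*J)
A(I) = -5
O(v, X) = X*(24 + 6*X) (O(v, X) = X*(0 + (24 + 6*X)) = X*(24 + 6*X))
Q(k) = 1/(30 + k) (Q(k) = 1/(k + 6*1*(4 + 1)) = 1/(k + 6*1*5) = 1/(k + 30) = 1/(30 + k))
T(f) = 1/25 (T(f) = 1/(30 - 5) = 1/25)
T(B)*910 = (1/25)*910 = 182/5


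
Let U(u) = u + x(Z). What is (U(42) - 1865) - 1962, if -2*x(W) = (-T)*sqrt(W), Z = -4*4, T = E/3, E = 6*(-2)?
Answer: -3785 - 8*I ≈ -3785.0 - 8.0*I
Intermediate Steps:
E = -12
T = -4 (T = -12/3 = -12*1/3 = -4)
Z = -16
x(W) = -2*sqrt(W) (x(W) = -(-1*(-4))*sqrt(W)/2 = -2*sqrt(W))
U(u) = u - 8*I
(U(42) - 1865) - 1962 = ((42 - 8*I) - 1865) - 1962 = (-1823 - 8*I) - 1962 = -3785 - 8*I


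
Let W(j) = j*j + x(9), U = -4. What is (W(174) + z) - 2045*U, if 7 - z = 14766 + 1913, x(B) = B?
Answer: 21793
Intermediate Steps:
W(j) = 9 + j² (W(j) = j*j + 9 = j² + 9 = 9 + j²)
z = -16672 (z = 7 - (14766 + 1913) = 7 - 1*16679 = 7 - 16679 = -16672)
(W(174) + z) - 2045*U = ((9 + 174²) - 16672) - 2045*(-4) = ((9 + 30276) - 16672) + 8180 = (30285 - 16672) + 8180 = 13613 + 8180 = 21793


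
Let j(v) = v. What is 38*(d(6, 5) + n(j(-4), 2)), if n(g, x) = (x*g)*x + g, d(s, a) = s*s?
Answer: 608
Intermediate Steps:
d(s, a) = s**2
n(g, x) = g + g*x**2 (n(g, x) = (g*x)*x + g = g*x**2 + g = g + g*x**2)
38*(d(6, 5) + n(j(-4), 2)) = 38*(6**2 - 4*(1 + 2**2)) = 38*(36 - 4*(1 + 4)) = 38*(36 - 4*5) = 38*(36 - 20) = 38*16 = 608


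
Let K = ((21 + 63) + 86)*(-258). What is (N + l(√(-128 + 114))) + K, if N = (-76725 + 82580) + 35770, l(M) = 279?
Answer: -1956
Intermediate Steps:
K = -43860 (K = (84 + 86)*(-258) = 170*(-258) = -43860)
N = 41625 (N = 5855 + 35770 = 41625)
(N + l(√(-128 + 114))) + K = (41625 + 279) - 43860 = 41904 - 43860 = -1956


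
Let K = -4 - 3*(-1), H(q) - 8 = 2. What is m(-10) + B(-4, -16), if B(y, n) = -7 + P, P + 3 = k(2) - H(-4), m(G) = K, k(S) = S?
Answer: -19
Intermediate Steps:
H(q) = 10 (H(q) = 8 + 2 = 10)
K = -1 (K = -4 + 3 = -1)
m(G) = -1
P = -11 (P = -3 + (2 - 1*10) = -3 + (2 - 10) = -3 - 8 = -11)
B(y, n) = -18 (B(y, n) = -7 - 11 = -18)
m(-10) + B(-4, -16) = -1 - 18 = -19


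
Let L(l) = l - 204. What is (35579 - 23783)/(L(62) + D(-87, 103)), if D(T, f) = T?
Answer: -11796/229 ≈ -51.511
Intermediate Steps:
L(l) = -204 + l
(35579 - 23783)/(L(62) + D(-87, 103)) = (35579 - 23783)/((-204 + 62) - 87) = 11796/(-142 - 87) = 11796/(-229) = 11796*(-1/229) = -11796/229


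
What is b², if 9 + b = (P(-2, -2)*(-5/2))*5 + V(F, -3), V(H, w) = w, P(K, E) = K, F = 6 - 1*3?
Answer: 169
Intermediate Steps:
F = 3 (F = 6 - 3 = 3)
b = 13 (b = -9 + (-(-10)/2*5 - 3) = -9 + (-2*(-5/2)*5 - 3) = -9 + (5*5 - 3) = -9 + (25 - 3) = -9 + 22 = 13)
b² = 13² = 169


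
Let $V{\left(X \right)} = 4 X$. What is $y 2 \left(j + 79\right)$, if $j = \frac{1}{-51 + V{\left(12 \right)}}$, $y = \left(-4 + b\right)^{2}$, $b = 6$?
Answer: $\frac{1888}{3} \approx 629.33$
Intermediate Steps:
$y = 4$ ($y = \left(-4 + 6\right)^{2} = 2^{2} = 4$)
$j = - \frac{1}{3}$ ($j = \frac{1}{-51 + 4 \cdot 12} = \frac{1}{-51 + 48} = \frac{1}{-3} = - \frac{1}{3} \approx -0.33333$)
$y 2 \left(j + 79\right) = 4 \cdot 2 \left(- \frac{1}{3} + 79\right) = 8 \cdot \frac{236}{3} = \frac{1888}{3}$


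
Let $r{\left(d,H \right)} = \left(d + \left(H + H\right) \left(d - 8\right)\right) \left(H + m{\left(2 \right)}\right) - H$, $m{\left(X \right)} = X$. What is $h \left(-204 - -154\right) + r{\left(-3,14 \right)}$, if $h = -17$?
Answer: $-4140$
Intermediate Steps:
$r{\left(d,H \right)} = - H + \left(2 + H\right) \left(d + 2 H \left(-8 + d\right)\right)$ ($r{\left(d,H \right)} = \left(d + \left(H + H\right) \left(d - 8\right)\right) \left(H + 2\right) - H = \left(d + 2 H \left(-8 + d\right)\right) \left(2 + H\right) - H = \left(2 + H\right) \left(d + 2 H \left(-8 + d\right)\right) - H = - H + \left(2 + H\right) \left(d + 2 H \left(-8 + d\right)\right)$)
$h \left(-204 - -154\right) + r{\left(-3,14 \right)} = - 17 \left(-204 - -154\right) + \left(\left(-33\right) 14 - 16 \cdot 14^{2} + 2 \left(-3\right) + 2 \left(-3\right) 14^{2} + 5 \cdot 14 \left(-3\right)\right) = - 17 \left(-204 + 154\right) - \left(3814 + 1176\right) = \left(-17\right) \left(-50\right) - 4990 = 850 - 4990 = -4140$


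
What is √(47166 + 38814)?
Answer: 2*√21495 ≈ 293.22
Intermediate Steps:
√(47166 + 38814) = √85980 = 2*√21495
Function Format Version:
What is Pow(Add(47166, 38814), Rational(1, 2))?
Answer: Mul(2, Pow(21495, Rational(1, 2))) ≈ 293.22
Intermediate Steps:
Pow(Add(47166, 38814), Rational(1, 2)) = Pow(85980, Rational(1, 2)) = Mul(2, Pow(21495, Rational(1, 2)))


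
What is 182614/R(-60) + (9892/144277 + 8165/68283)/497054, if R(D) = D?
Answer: -37259420635499656564/12242025465780285 ≈ -3043.6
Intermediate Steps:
182614/R(-60) + (9892/144277 + 8165/68283)/497054 = 182614/(-60) + (9892/144277 + 8165/68283)/497054 = 182614*(-1/60) + (9892*(1/144277) + 8165*(1/68283))*(1/497054) = -91307/30 + (9892/144277 + 8165/68283)*(1/497054) = -91307/30 + (1853477141/9851666391)*(1/497054) = -91307/30 + 1853477141/4896810186312114 = -37259420635499656564/12242025465780285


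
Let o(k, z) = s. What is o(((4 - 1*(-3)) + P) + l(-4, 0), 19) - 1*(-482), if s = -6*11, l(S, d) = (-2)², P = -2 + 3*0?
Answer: 416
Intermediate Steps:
P = -2 (P = -2 + 0 = -2)
l(S, d) = 4
s = -66
o(k, z) = -66
o(((4 - 1*(-3)) + P) + l(-4, 0), 19) - 1*(-482) = -66 - 1*(-482) = -66 + 482 = 416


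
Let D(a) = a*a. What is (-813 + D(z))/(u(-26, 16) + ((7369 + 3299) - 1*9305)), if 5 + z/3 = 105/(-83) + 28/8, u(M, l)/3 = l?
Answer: -20506899/38881516 ≈ -0.52742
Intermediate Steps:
u(M, l) = 3*l
z = -1377/166 (z = -15 + 3*(105/(-83) + 28/8) = -15 + 3*(105*(-1/83) + 28*(⅛)) = -15 + 3*(-105/83 + 7/2) = -15 + 3*(371/166) = -15 + 1113/166 = -1377/166 ≈ -8.2952)
D(a) = a²
(-813 + D(z))/(u(-26, 16) + ((7369 + 3299) - 1*9305)) = (-813 + (-1377/166)²)/(3*16 + ((7369 + 3299) - 1*9305)) = (-813 + 1896129/27556)/(48 + (10668 - 9305)) = -20506899/(27556*(48 + 1363)) = -20506899/27556/1411 = -20506899/27556*1/1411 = -20506899/38881516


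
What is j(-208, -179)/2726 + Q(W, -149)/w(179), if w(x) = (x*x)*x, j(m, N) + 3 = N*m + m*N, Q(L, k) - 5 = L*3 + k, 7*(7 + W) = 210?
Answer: 427058872829/15634534114 ≈ 27.315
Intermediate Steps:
W = 23 (W = -7 + (⅐)*210 = -7 + 30 = 23)
Q(L, k) = 5 + k + 3*L (Q(L, k) = 5 + (L*3 + k) = 5 + (3*L + k) = 5 + (k + 3*L) = 5 + k + 3*L)
j(m, N) = -3 + 2*N*m (j(m, N) = -3 + (N*m + m*N) = -3 + (N*m + N*m) = -3 + 2*N*m)
w(x) = x³ (w(x) = x²*x = x³)
j(-208, -179)/2726 + Q(W, -149)/w(179) = (-3 + 2*(-179)*(-208))/2726 + (5 - 149 + 3*23)/(179³) = (-3 + 74464)*(1/2726) + (5 - 149 + 69)/5735339 = 74461*(1/2726) - 75*1/5735339 = 74461/2726 - 75/5735339 = 427058872829/15634534114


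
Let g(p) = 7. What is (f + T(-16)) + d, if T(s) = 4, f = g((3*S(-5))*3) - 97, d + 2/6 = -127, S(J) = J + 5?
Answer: -640/3 ≈ -213.33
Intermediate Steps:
S(J) = 5 + J
d = -382/3 (d = -⅓ - 127 = -382/3 ≈ -127.33)
f = -90 (f = 7 - 97 = -90)
(f + T(-16)) + d = (-90 + 4) - 382/3 = -86 - 382/3 = -640/3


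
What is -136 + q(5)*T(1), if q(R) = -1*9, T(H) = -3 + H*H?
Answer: -118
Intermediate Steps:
T(H) = -3 + H²
q(R) = -9
-136 + q(5)*T(1) = -136 - 9*(-3 + 1²) = -136 - 9*(-3 + 1) = -136 - 9*(-2) = -136 + 18 = -118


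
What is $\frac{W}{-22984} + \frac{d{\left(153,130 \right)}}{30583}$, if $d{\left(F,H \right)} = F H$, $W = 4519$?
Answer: $\frac{18761599}{41348216} \approx 0.45375$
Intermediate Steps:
$\frac{W}{-22984} + \frac{d{\left(153,130 \right)}}{30583} = \frac{4519}{-22984} + \frac{153 \cdot 130}{30583} = 4519 \left(- \frac{1}{22984}\right) + 19890 \cdot \frac{1}{30583} = - \frac{4519}{22984} + \frac{1170}{1799} = \frac{18761599}{41348216}$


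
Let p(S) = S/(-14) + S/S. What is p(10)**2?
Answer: 4/49 ≈ 0.081633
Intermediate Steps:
p(S) = 1 - S/14 (p(S) = S*(-1/14) + 1 = -S/14 + 1 = 1 - S/14)
p(10)**2 = (1 - 1/14*10)**2 = (1 - 5/7)**2 = (2/7)**2 = 4/49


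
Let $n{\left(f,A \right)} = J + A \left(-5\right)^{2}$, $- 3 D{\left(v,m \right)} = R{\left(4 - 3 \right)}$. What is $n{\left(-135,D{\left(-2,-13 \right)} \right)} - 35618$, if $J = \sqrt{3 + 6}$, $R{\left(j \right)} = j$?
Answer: $- \frac{106870}{3} \approx -35623.0$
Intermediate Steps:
$D{\left(v,m \right)} = - \frac{1}{3}$ ($D{\left(v,m \right)} = - \frac{4 - 3}{3} = \left(- \frac{1}{3}\right) 1 = - \frac{1}{3}$)
$J = 3$ ($J = \sqrt{9} = 3$)
$n{\left(f,A \right)} = 3 + 25 A$ ($n{\left(f,A \right)} = 3 + A \left(-5\right)^{2} = 3 + A 25 = 3 + 25 A$)
$n{\left(-135,D{\left(-2,-13 \right)} \right)} - 35618 = \left(3 + 25 \left(- \frac{1}{3}\right)\right) - 35618 = \left(3 - \frac{25}{3}\right) - 35618 = - \frac{16}{3} - 35618 = - \frac{106870}{3}$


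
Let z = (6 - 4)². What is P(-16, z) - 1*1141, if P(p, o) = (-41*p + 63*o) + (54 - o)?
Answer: -183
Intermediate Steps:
z = 4 (z = 2² = 4)
P(p, o) = 54 - 41*p + 62*o
P(-16, z) - 1*1141 = (54 - 41*(-16) + 62*4) - 1*1141 = (54 + 656 + 248) - 1141 = 958 - 1141 = -183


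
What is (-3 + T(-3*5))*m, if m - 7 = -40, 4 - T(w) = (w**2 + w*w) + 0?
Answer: 14817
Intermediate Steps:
T(w) = 4 - 2*w**2 (T(w) = 4 - ((w**2 + w*w) + 0) = 4 - ((w**2 + w**2) + 0) = 4 - (2*w**2 + 0) = 4 - 2*w**2)
m = -33 (m = 7 - 40 = -33)
(-3 + T(-3*5))*m = (-3 + (4 - 2*(-3*5)**2))*(-33) = (-3 + (4 - 2*(-15)**2))*(-33) = (-3 + (4 - 2*225))*(-33) = (-3 + (4 - 450))*(-33) = (-3 - 446)*(-33) = -449*(-33) = 14817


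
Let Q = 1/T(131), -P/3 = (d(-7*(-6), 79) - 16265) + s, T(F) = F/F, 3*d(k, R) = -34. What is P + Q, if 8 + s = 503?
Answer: 47345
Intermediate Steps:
d(k, R) = -34/3 (d(k, R) = (1/3)*(-34) = -34/3)
s = 495 (s = -8 + 503 = 495)
T(F) = 1
P = 47344 (P = -3*((-34/3 - 16265) + 495) = -3*(-48829/3 + 495) = -3*(-47344/3) = 47344)
Q = 1 (Q = 1/1 = 1)
P + Q = 47344 + 1 = 47345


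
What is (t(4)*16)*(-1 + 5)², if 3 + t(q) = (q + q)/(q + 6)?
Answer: -2816/5 ≈ -563.20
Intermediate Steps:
t(q) = -3 + 2*q/(6 + q) (t(q) = -3 + (q + q)/(q + 6) = -3 + (2*q)/(6 + q) = -3 + 2*q/(6 + q))
(t(4)*16)*(-1 + 5)² = (((-18 - 1*4)/(6 + 4))*16)*(-1 + 5)² = (((-18 - 4)/10)*16)*4² = (((⅒)*(-22))*16)*16 = -11/5*16*16 = -176/5*16 = -2816/5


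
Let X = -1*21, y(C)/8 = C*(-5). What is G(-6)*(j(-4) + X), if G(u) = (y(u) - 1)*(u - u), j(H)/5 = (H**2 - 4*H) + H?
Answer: 0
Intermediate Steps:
y(C) = -40*C (y(C) = 8*(C*(-5)) = 8*(-5*C) = -40*C)
X = -21
j(H) = -15*H + 5*H**2 (j(H) = 5*((H**2 - 4*H) + H) = 5*(H**2 - 3*H) = -15*H + 5*H**2)
G(u) = 0 (G(u) = (-40*u - 1)*(u - u) = (-1 - 40*u)*0 = 0)
G(-6)*(j(-4) + X) = 0*(5*(-4)*(-3 - 4) - 21) = 0*(5*(-4)*(-7) - 21) = 0*(140 - 21) = 0*119 = 0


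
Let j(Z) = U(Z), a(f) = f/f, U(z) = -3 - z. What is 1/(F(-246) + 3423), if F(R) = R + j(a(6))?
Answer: 1/3173 ≈ 0.00031516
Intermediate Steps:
a(f) = 1
j(Z) = -3 - Z
F(R) = -4 + R (F(R) = R + (-3 - 1*1) = R + (-3 - 1) = R - 4 = -4 + R)
1/(F(-246) + 3423) = 1/((-4 - 246) + 3423) = 1/(-250 + 3423) = 1/3173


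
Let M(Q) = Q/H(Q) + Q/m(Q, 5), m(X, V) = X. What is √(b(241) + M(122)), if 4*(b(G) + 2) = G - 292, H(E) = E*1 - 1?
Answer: I*√6167/22 ≈ 3.5696*I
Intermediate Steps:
H(E) = -1 + E (H(E) = E - 1 = -1 + E)
M(Q) = 1 + Q/(-1 + Q) (M(Q) = Q/(-1 + Q) + Q/Q = Q/(-1 + Q) + 1 = 1 + Q/(-1 + Q))
b(G) = -75 + G/4 (b(G) = -2 + (G - 292)/4 = -2 + (-292 + G)/4 = -2 + (-73 + G/4) = -75 + G/4)
√(b(241) + M(122)) = √((-75 + (¼)*241) + (-1 + 2*122)/(-1 + 122)) = √((-75 + 241/4) + (-1 + 244)/121) = √(-59/4 + (1/121)*243) = √(-59/4 + 243/121) = √(-6167/484) = I*√6167/22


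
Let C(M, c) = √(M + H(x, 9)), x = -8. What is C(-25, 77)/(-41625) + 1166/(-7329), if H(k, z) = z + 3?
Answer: -1166/7329 - I*√13/41625 ≈ -0.15909 - 8.662e-5*I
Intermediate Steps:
H(k, z) = 3 + z
C(M, c) = √(12 + M) (C(M, c) = √(M + (3 + 9)) = √(M + 12) = √(12 + M))
C(-25, 77)/(-41625) + 1166/(-7329) = √(12 - 25)/(-41625) + 1166/(-7329) = √(-13)*(-1/41625) + 1166*(-1/7329) = (I*√13)*(-1/41625) - 1166/7329 = -I*√13/41625 - 1166/7329 = -1166/7329 - I*√13/41625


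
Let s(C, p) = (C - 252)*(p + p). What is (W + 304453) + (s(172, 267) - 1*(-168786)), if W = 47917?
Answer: 478436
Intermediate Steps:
s(C, p) = 2*p*(-252 + C) (s(C, p) = (-252 + C)*(2*p) = 2*p*(-252 + C))
(W + 304453) + (s(172, 267) - 1*(-168786)) = (47917 + 304453) + (2*267*(-252 + 172) - 1*(-168786)) = 352370 + (2*267*(-80) + 168786) = 352370 + (-42720 + 168786) = 352370 + 126066 = 478436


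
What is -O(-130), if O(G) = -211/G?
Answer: -211/130 ≈ -1.6231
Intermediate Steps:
-O(-130) = -(-211)/(-130) = -(-211)*(-1)/130 = -1*211/130 = -211/130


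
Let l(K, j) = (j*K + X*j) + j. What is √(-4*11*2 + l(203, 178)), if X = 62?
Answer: 2*√11815 ≈ 217.39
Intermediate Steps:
l(K, j) = 63*j + K*j (l(K, j) = (j*K + 62*j) + j = (K*j + 62*j) + j = (62*j + K*j) + j = 63*j + K*j)
√(-4*11*2 + l(203, 178)) = √(-4*11*2 + 178*(63 + 203)) = √(-44*2 + 178*266) = √(-88 + 47348) = √47260 = 2*√11815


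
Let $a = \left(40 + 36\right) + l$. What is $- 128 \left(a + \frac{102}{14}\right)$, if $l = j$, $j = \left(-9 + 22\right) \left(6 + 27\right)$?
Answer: $- \frac{459008}{7} \approx -65573.0$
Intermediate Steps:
$j = 429$ ($j = 13 \cdot 33 = 429$)
$l = 429$
$a = 505$ ($a = \left(40 + 36\right) + 429 = 76 + 429 = 505$)
$- 128 \left(a + \frac{102}{14}\right) = - 128 \left(505 + \frac{102}{14}\right) = - 128 \left(505 + 102 \cdot \frac{1}{14}\right) = - 128 \left(505 + \frac{51}{7}\right) = \left(-128\right) \frac{3586}{7} = - \frac{459008}{7}$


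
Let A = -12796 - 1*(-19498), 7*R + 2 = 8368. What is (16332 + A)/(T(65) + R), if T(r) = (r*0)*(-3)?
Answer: 80619/4183 ≈ 19.273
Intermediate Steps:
R = 8366/7 (R = -2/7 + (1/7)*8368 = -2/7 + 8368/7 = 8366/7 ≈ 1195.1)
A = 6702 (A = -12796 + 19498 = 6702)
T(r) = 0 (T(r) = 0*(-3) = 0)
(16332 + A)/(T(65) + R) = (16332 + 6702)/(0 + 8366/7) = 23034/(8366/7) = 23034*(7/8366) = 80619/4183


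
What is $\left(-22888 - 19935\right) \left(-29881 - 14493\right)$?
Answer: $1900227802$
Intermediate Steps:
$\left(-22888 - 19935\right) \left(-29881 - 14493\right) = \left(-22888 - 19935\right) \left(-44374\right) = \left(-42823\right) \left(-44374\right) = 1900227802$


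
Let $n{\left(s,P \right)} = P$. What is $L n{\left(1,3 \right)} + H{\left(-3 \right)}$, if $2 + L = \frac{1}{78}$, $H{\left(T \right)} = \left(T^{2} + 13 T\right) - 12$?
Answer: $- \frac{1247}{26} \approx -47.962$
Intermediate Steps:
$H{\left(T \right)} = -12 + T^{2} + 13 T$
$L = - \frac{155}{78}$ ($L = -2 + \frac{1}{78} = - \frac{155}{78} \approx -1.9872$)
$L n{\left(1,3 \right)} + H{\left(-3 \right)} = \left(- \frac{155}{78}\right) 3 + \left(-12 + \left(-3\right)^{2} + 13 \left(-3\right)\right) = - \frac{155}{26} - 42 = - \frac{1247}{26}$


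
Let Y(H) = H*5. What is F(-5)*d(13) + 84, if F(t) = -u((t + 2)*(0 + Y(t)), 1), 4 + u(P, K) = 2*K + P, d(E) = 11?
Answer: -719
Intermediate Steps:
Y(H) = 5*H
u(P, K) = -4 + P + 2*K (u(P, K) = -4 + (2*K + P) = -4 + (P + 2*K) = -4 + P + 2*K)
F(t) = 2 - 5*t*(2 + t) (F(t) = -(-4 + (t + 2)*(0 + 5*t) + 2*1) = -(-4 + (2 + t)*(5*t) + 2) = -(-4 + 5*t*(2 + t) + 2) = -(-2 + 5*t*(2 + t)) = 2 - 5*t*(2 + t))
F(-5)*d(13) + 84 = (2 - 5*(-5)*(2 - 5))*11 + 84 = (2 - 5*(-5)*(-3))*11 + 84 = (2 - 75)*11 + 84 = -73*11 + 84 = -803 + 84 = -719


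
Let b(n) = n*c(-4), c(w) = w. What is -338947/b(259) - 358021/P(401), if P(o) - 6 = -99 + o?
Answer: -2379590/2849 ≈ -835.24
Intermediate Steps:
P(o) = -93 + o (P(o) = 6 + (-99 + o) = -93 + o)
b(n) = -4*n (b(n) = n*(-4) = -4*n)
-338947/b(259) - 358021/P(401) = -338947/((-4*259)) - 358021/(-93 + 401) = -338947/(-1036) - 358021/308 = -338947*(-1/1036) - 358021*1/308 = 48421/148 - 358021/308 = -2379590/2849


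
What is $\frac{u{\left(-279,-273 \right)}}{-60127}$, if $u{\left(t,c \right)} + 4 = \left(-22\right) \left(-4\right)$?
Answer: $- \frac{84}{60127} \approx -0.001397$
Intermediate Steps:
$u{\left(t,c \right)} = 84$ ($u{\left(t,c \right)} = -4 - -88 = -4 + 88 = 84$)
$\frac{u{\left(-279,-273 \right)}}{-60127} = \frac{84}{-60127} = 84 \left(- \frac{1}{60127}\right) = - \frac{84}{60127}$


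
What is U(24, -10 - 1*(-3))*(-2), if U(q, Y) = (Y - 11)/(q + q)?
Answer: ¾ ≈ 0.75000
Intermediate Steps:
U(q, Y) = (-11 + Y)/(2*q) (U(q, Y) = (-11 + Y)/((2*q)) = (-11 + Y)*(1/(2*q)) = (-11 + Y)/(2*q))
U(24, -10 - 1*(-3))*(-2) = ((½)*(-11 + (-10 - 1*(-3)))/24)*(-2) = ((½)*(1/24)*(-11 + (-10 + 3)))*(-2) = ((½)*(1/24)*(-11 - 7))*(-2) = ((½)*(1/24)*(-18))*(-2) = -3/8*(-2) = ¾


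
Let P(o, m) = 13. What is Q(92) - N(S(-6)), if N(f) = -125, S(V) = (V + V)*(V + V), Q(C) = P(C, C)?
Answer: 138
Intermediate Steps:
Q(C) = 13
S(V) = 4*V² (S(V) = (2*V)*(2*V) = 4*V²)
Q(92) - N(S(-6)) = 13 - 1*(-125) = 13 + 125 = 138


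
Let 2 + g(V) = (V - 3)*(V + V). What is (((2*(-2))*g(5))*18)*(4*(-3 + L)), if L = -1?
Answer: 20736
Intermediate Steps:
g(V) = -2 + 2*V*(-3 + V) (g(V) = -2 + (V - 3)*(V + V) = -2 + (-3 + V)*(2*V) = -2 + 2*V*(-3 + V))
(((2*(-2))*g(5))*18)*(4*(-3 + L)) = (((2*(-2))*(-2 - 6*5 + 2*5²))*18)*(4*(-3 - 1)) = (-4*(-2 - 30 + 2*25)*18)*(4*(-4)) = (-4*(-2 - 30 + 50)*18)*(-16) = (-4*18*18)*(-16) = -72*18*(-16) = -1296*(-16) = 20736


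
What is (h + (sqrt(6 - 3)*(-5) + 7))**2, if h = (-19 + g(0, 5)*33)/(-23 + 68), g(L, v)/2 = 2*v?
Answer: 1065811/2025 - 1912*sqrt(3)/9 ≈ 158.36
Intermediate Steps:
g(L, v) = 4*v (g(L, v) = 2*(2*v) = 4*v)
h = 641/45 (h = (-19 + (4*5)*33)/(-23 + 68) = (-19 + 20*33)/45 = (-19 + 660)*(1/45) = 641*(1/45) = 641/45 ≈ 14.244)
(h + (sqrt(6 - 3)*(-5) + 7))**2 = (641/45 + (sqrt(6 - 3)*(-5) + 7))**2 = (641/45 + (sqrt(3)*(-5) + 7))**2 = (641/45 + (-5*sqrt(3) + 7))**2 = (641/45 + (7 - 5*sqrt(3)))**2 = (956/45 - 5*sqrt(3))**2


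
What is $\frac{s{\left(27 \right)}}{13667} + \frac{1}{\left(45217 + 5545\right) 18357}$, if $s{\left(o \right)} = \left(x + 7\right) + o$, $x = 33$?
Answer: $\frac{62433161945}{12735430410678} \approx 0.0049023$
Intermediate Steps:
$s{\left(o \right)} = 40 + o$ ($s{\left(o \right)} = \left(33 + 7\right) + o = 40 + o$)
$\frac{s{\left(27 \right)}}{13667} + \frac{1}{\left(45217 + 5545\right) 18357} = \frac{40 + 27}{13667} + \frac{1}{\left(45217 + 5545\right) 18357} = 67 \cdot \frac{1}{13667} + \frac{1}{50762} \cdot \frac{1}{18357} = \frac{67}{13667} + \frac{1}{50762} \cdot \frac{1}{18357} = \frac{67}{13667} + \frac{1}{931838034} = \frac{62433161945}{12735430410678}$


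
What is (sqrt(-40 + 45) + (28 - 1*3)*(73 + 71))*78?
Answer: 280800 + 78*sqrt(5) ≈ 2.8097e+5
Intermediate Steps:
(sqrt(-40 + 45) + (28 - 1*3)*(73 + 71))*78 = (sqrt(5) + (28 - 3)*144)*78 = (sqrt(5) + 25*144)*78 = (sqrt(5) + 3600)*78 = (3600 + sqrt(5))*78 = 280800 + 78*sqrt(5)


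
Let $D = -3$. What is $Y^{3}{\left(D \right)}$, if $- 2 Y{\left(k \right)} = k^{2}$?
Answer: $- \frac{729}{8} \approx -91.125$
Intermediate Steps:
$Y{\left(k \right)} = - \frac{k^{2}}{2}$
$Y^{3}{\left(D \right)} = \left(- \frac{\left(-3\right)^{2}}{2}\right)^{3} = \left(\left(- \frac{1}{2}\right) 9\right)^{3} = \left(- \frac{9}{2}\right)^{3} = - \frac{729}{8}$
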